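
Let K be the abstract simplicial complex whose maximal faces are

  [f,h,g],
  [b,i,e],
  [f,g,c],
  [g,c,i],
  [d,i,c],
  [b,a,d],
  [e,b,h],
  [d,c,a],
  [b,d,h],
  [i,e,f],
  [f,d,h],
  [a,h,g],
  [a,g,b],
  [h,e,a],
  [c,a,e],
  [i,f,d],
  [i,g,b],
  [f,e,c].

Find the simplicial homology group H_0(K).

H_0 ≅ Z.

K has 9 vertices, 27 edges, 18 triangles.
rank ∂_0 = 0, rank ∂_1 = 8 ⇒ b_0 = 9 − 0 − 8 = 1; all invariant factors of ∂_1 are 1 so no torsion. So H_0 ≅ Z.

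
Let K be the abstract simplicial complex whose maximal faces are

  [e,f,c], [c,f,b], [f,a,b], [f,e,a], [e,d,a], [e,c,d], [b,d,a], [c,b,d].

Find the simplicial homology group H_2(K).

Take the total order a < b < c < d < e < f on the vertex set. Then K (dimension 2) consists of the simplices:

  0-simplices (6): a, b, c, d, e, f
  1-simplices (12): ab, ad, ae, af, bc, bd, bf, cd, ce, cf, de, ef
  2-simplices (8): abd, abf, ade, aef, bcd, bcf, cde, cef

so the chain groups are C_0 ≅ Z^6, C_1 ≅ Z^12, C_2 ≅ Z^8.

The boundary map ∂_1: C_1 → C_0 is given by ∂[p,q] = [q] − [p].
The 6×12 boundary matrix has rank 5 and Smith normal form diag(1,1,1,1,1).

∂_2: C_2 → C_1 maps a triangle to the signed sum of its edges. For instance
  ∂cde = de − ce + cd,
  ∂bcd = cd − bd + bc.
As a 12×8 matrix over Z this has rank 7, with invariant factors (1,1,1,1,1,1,1).

Now H_k = ker ∂_k / im ∂_{k+1}, so:

  H_2: rank ker ∂_2 − rank ∂_3 = (8 − 7) − 0 = 1, and there is no ∂_3, so H_2 ≅ Z.

H_2 = Z.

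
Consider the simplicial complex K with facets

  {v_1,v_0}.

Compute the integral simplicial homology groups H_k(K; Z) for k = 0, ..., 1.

Take the total order v_0 < v_1 on the vertex set. Then K (dimension 1) consists of the simplices:

  0-simplices (2): [v_0], [v_1]
  1-simplices (1): [v_0,v_1]

giving chain groups C_0 ≅ Z^2, C_1 ≅ Z^1.

∂_1: C_1 → C_0 sends each edge [p,q] (with p < q) to q − p.
The 2×1 boundary matrix has rank 1 and Smith normal form diag(1).

Reading off H_k = ker ∂_k / im ∂_{k+1}:

  H_0: rank C_0 − rank ∂_1 = 2 − 1 = 1, and the invariant factors of ∂_1 are all 1, so H_0 = Z.
  H_1: rank ker ∂_1 − rank ∂_2 = (1 − 1) − 0 = 0, and there is no ∂_2, so H_1 = 0.

As a check, the Euler characteristic is 2 − 1 = 1, which agrees with 1 − 0 = 1.
(K is a triangulation of the 1-simplex.)

H_0 = Z,  H_1 = 0.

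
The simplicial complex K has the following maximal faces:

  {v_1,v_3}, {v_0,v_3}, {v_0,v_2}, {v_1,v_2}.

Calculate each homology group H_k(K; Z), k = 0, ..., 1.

We work with the vertex ordering v_0 < v_1 < v_2 < v_3. The simplices of K, each written with vertices in increasing order, are:

  0-simplices (4): [v_0], [v_1], [v_2], [v_3]
  1-simplices (4): [v_0,v_2], [v_0,v_3], [v_1,v_2], [v_1,v_3]

giving chain groups C_0 ≅ Z^4, C_1 ≅ Z^4.

Boundary ∂_1: C_1 → C_0 maps an edge to its endpoints' difference, ∂[p,q] = q − p.
As a 4×4 matrix over Z this has rank 3, with invariant factors (1,1,1).

Computing H_k = (kernel of ∂_k) / (image of ∂_{k+1}):

  H_0: rank C_0 − rank ∂_1 = 4 − 3 = 1, and the invariant factors of ∂_1 are all 1, so H_0 ≅ Z.
  H_1: rank ker ∂_1 − rank ∂_2 = (4 − 3) − 0 = 1, and there is no ∂_2, so H_1 ≅ Z.

H_0 ≅ Z,  H_1 ≅ Z.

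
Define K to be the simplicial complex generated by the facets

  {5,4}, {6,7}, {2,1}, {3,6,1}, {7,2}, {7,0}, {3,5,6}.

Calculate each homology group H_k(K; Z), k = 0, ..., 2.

H_0 = Z,  H_1 = Z,  H_2 = 0.

Fix the vertex order 0 < 1 < 2 < 3 < 4 < 5 < 6 < 7 and write every simplex with vertices in increasing order. Then dim K = 2 and the simplices of K are:

  0-simplices (8): [0], [1], [2], [3], [4], [5], [6], [7]
  1-simplices (10): [0,7], [1,2], [1,3], [1,6], [2,7], [3,5], [3,6], [4,5], [5,6], [6,7]
  2-simplices (2): [1,3,6], [3,5,6]

Hence C_0 ≅ Z^8, C_1 ≅ Z^10, C_2 ≅ Z^2.

∂_1: C_1 → C_0 is given by ∂[p,q] = [q] − [p]. For instance
  ∂[4,5] = [5] − [4].
The 8×10 boundary matrix has rank 7 and Smith normal form diag(1,1,1,1,1,1,1).

The boundary map ∂_2: C_2 → C_1 sends each 2-simplex [p,q,r] to [q,r] − [p,r] + [p,q]. For instance
  ∂[3,5,6] = [5,6] − [3,6] + [3,5],
  ∂[1,3,6] = [3,6] − [1,6] + [1,3].
The 10×2 boundary matrix has rank 2 and Smith normal form diag(1,1).

Now H_k = ker ∂_k / im ∂_{k+1}, so:

  H_0: rank C_0 − rank ∂_1 = 8 − 7 = 1, and the invariant factors of ∂_1 are all 1, so H_0 = Z.
  H_1: rank ker ∂_1 − rank ∂_2 = (10 − 7) − 2 = 1, and the invariant factors of ∂_2 are all 1, so H_1 = Z.
  H_2: rank ker ∂_2 − rank ∂_3 = (2 − 2) − 0 = 0, and there is no ∂_3, so H_2 = 0.

As a check, the Euler characteristic is 8 − 10 + 2 = 0, which agrees with 1 − 1 + 0 = 0.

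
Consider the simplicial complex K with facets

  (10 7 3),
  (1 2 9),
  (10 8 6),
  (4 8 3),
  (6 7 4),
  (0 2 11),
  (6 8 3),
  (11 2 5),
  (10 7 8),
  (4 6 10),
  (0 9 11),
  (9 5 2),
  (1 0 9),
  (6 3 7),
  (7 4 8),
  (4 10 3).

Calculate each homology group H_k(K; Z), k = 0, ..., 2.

K has 12 vertices, 27 edges, 16 triangles.
rank ∂_0 = 0, rank ∂_1 = 10 ⇒ b_0 = 12 − 0 − 10 = 2; all invariant factors of ∂_1 are 1 so no torsion. So H_0 = Z^2.
rank ∂_1 = 10, rank ∂_2 = 16 ⇒ b_1 = 27 − 10 − 16 = 1; ∂_2 has invariant factor(s) [2] giving torsion. So H_1 = Z ⊕ Z/2.
rank ∂_2 = 16, rank ∂_3 = 0 ⇒ b_2 = 16 − 16 − 0 = 0. So H_2 = 0.

H_0 ≅ Z^2,  H_1 ≅ Z ⊕ Z/2,  H_2 = 0.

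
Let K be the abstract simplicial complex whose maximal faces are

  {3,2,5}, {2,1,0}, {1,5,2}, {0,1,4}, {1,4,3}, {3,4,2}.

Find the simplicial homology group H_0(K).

We work with the vertex ordering 0 < 1 < 2 < 3 < 4 < 5. The simplices of K, each written with vertices in increasing order, are:

  0-simplices (6): [0], [1], [2], [3], [4], [5]
  1-simplices (12): [0,1], [0,2], [0,4], [1,2], [1,3], [1,4], [1,5], [2,3], [2,4], [2,5], [3,4], [3,5]
  2-simplices (6): [0,1,2], [0,1,4], [1,2,5], [1,3,4], [2,3,4], [2,3,5]

giving chain groups C_0 ≅ Z^6, C_1 ≅ Z^12, C_2 ≅ Z^6.

∂_1: C_1 → C_0 sends each edge [p,q] (with p < q) to q − p. For instance
  ∂[1,5] = [5] − [1].
As a 6×12 matrix over Z this has rank 5, with invariant factors (1,1,1,1,1).

∂_2: C_2 → C_1 maps a triangle to the signed sum of its edges. For instance
  ∂[1,2,5] = [2,5] − [1,5] + [1,2],
  ∂[2,3,5] = [3,5] − [2,5] + [2,3].
This gives a 12×6 integer matrix of rank 6; reducing to Smith normal form yields diagonal entries (1,1,1,1,1,1).

Computing H_k = (kernel of ∂_k) / (image of ∂_{k+1}):

  H_0: rank C_0 − rank ∂_1 = 6 − 5 = 1, and the invariant factors of ∂_1 are all 1, so H_0 ≅ Z.

H_0 = Z.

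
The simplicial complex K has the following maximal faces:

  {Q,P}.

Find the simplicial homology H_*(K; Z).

Fix the vertex order P < Q and write every simplex with vertices in increasing order. Then dim K = 1 and the simplices of K are:

  0-simplices (2): P, Q
  1-simplices (1): PQ

so the chain groups are C_0 ≅ Z^2, C_1 ≅ Z^1.

∂_1: C_1 → C_0 is given by ∂[p,q] = [q] − [p]. For instance
  ∂PQ = Q − P.
This gives a 2×1 integer matrix of rank 1; reducing to Smith normal form yields diagonal entries (1).

Now H_k = ker ∂_k / im ∂_{k+1}, so:

  H_0: rank C_0 − rank ∂_1 = 2 − 1 = 1, and the invariant factors of ∂_1 are all 1, so H_0 ≅ Z.
  H_1: rank ker ∂_1 − rank ∂_2 = (1 − 1) − 0 = 0, and there is no ∂_2, so H_1 ≅ 0.

As a check, the Euler characteristic is 2 − 1 = 1, which agrees with 1 − 0 = 1.

H_0 ≅ Z,  H_1 = 0.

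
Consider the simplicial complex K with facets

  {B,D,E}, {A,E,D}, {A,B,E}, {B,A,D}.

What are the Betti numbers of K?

K has 4 vertices, 6 edges, 4 triangles.
rank ∂_0 = 0, rank ∂_1 = 3 ⇒ b_0 = 4 − 0 − 3 = 1; all invariant factors of ∂_1 are 1 so no torsion. So H_0 = Z.
rank ∂_1 = 3, rank ∂_2 = 3 ⇒ b_1 = 6 − 3 − 3 = 0; all invariant factors of ∂_2 are 1 so no torsion. So H_1 = 0.
rank ∂_2 = 3, rank ∂_3 = 0 ⇒ b_2 = 4 − 3 − 0 = 1. So H_2 = Z.

b_0 = 1, b_1 = 0, b_2 = 1.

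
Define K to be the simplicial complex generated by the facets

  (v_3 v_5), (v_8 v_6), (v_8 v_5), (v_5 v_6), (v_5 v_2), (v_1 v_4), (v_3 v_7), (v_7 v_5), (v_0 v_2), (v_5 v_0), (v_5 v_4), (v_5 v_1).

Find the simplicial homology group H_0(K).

We work with the vertex ordering v_0 < v_1 < v_2 < v_3 < v_4 < v_5 < v_6 < v_7 < v_8. The simplices of K, each written with vertices in increasing order, are:

  0-simplices (9): [v_0], [v_1], [v_2], [v_3], [v_4], [v_5], [v_6], [v_7], [v_8]
  1-simplices (12): [v_0,v_2], [v_0,v_5], [v_1,v_4], [v_1,v_5], [v_2,v_5], [v_3,v_5], [v_3,v_7], [v_4,v_5], [v_5,v_6], [v_5,v_7], [v_5,v_8], [v_6,v_8]

giving chain groups C_0 ≅ Z^9, C_1 ≅ Z^12.

Boundary ∂_1: C_1 → C_0 is given by ∂[p,q] = [q] − [p].
The 9×12 boundary matrix has rank 8 and Smith normal form diag(1,1,1,1,1,1,1,1).

Now H_k = ker ∂_k / im ∂_{k+1}, so:

  H_0: rank C_0 − rank ∂_1 = 9 − 8 = 1, and the invariant factors of ∂_1 are all 1, so H_0 ≅ Z.

(K is a triangulation of a wedge of 4 circles.)

H_0 ≅ Z.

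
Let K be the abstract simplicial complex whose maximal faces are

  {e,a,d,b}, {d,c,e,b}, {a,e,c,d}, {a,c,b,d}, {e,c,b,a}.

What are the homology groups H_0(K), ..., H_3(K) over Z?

H_0 = Z,  H_1 = 0,  H_2 = 0,  H_3 = Z.

We work with the vertex ordering a < b < c < d < e. The simplices of K, each written with vertices in increasing order, are:

  0-simplices (5): a, b, c, d, e
  1-simplices (10): ab, ac, ad, ae, bc, bd, be, cd, ce, de
  2-simplices (10): abc, abd, abe, acd, ace, ade, bcd, bce, bde, cde
  3-simplices (5): abcd, abce, abde, acde, bcde

giving chain groups C_0 ≅ Z^5, C_1 ≅ Z^10, C_2 ≅ Z^10, C_3 ≅ Z^5.

∂_1: C_1 → C_0 is given by ∂[p,q] = [q] − [p]. For instance
  ∂bd = d − b.
This gives a 5×10 integer matrix of rank 4; reducing to Smith normal form yields diagonal entries (1,1,1,1).

Boundary ∂_2: C_2 → C_1 acts by ∂[p,q,r] = [q,r] − [p,r] + [p,q]. For instance
  ∂bde = de − be + bd,
  ∂abc = bc − ac + ab.
This gives a 10×10 integer matrix of rank 6; reducing to Smith normal form yields diagonal entries (1,1,1,1,1,1).

Boundary ∂_3: C_3 → C_2 sends each 3-simplex σ to the alternating sum Σ_i (−1)^i (σ with its i-th vertex removed). For instance
  ∂abde = bde − ade + abe − abd,
  ∂abce = bce − ace + abe − abc.
The 10×5 boundary matrix has rank 4 and Smith normal form diag(1,1,1,1).

Reading off H_k = ker ∂_k / im ∂_{k+1}:

  H_0: rank C_0 − rank ∂_1 = 5 − 4 = 1, and the invariant factors of ∂_1 are all 1, so H_0 = Z.
  H_1: rank ker ∂_1 − rank ∂_2 = (10 − 4) − 6 = 0, and the invariant factors of ∂_2 are all 1, so H_1 = 0.
  H_2: rank ker ∂_2 − rank ∂_3 = (10 − 6) − 4 = 0, and the invariant factors of ∂_3 are all 1, so H_2 = 0.
  H_3: rank ker ∂_3 − rank ∂_4 = (5 − 4) − 0 = 1, and there is no ∂_4, so H_3 = Z.

As a check, the Euler characteristic is 5 − 10 + 10 − 5 = 0, which agrees with 1 − 0 + 0 − 1 = 0.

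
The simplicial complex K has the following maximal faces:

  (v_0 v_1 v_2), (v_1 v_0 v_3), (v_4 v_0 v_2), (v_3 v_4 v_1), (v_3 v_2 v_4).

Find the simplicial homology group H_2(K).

Order the vertices as v_0 < v_1 < v_2 < v_3 < v_4. Listing each simplex with vertices in this order, K has dimension 2 with simplices:

  0-simplices (5): [v_0], [v_1], [v_2], [v_3], [v_4]
  1-simplices (10): [v_0,v_1], [v_0,v_2], [v_0,v_3], [v_0,v_4], [v_1,v_2], [v_1,v_3], [v_1,v_4], [v_2,v_3], [v_2,v_4], [v_3,v_4]
  2-simplices (5): [v_0,v_1,v_2], [v_0,v_1,v_3], [v_0,v_2,v_4], [v_1,v_3,v_4], [v_2,v_3,v_4]

giving chain groups C_0 ≅ Z^5, C_1 ≅ Z^10, C_2 ≅ Z^5.

∂_1: C_1 → C_0 maps an edge to its endpoints' difference, ∂[p,q] = q − p. For instance
  ∂[v_2,v_3] = [v_3] − [v_2].
This gives a 5×10 integer matrix of rank 4; reducing to Smith normal form yields diagonal entries (1,1,1,1).

Boundary ∂_2: C_2 → C_1 sends each 2-simplex [p,q,r] to [q,r] − [p,r] + [p,q]. For instance
  ∂[v_0,v_2,v_4] = [v_2,v_4] − [v_0,v_4] + [v_0,v_2],
  ∂[v_2,v_3,v_4] = [v_3,v_4] − [v_2,v_4] + [v_2,v_3].
As a 10×5 matrix over Z this has rank 5, with invariant factors (1,1,1,1,1).

Reading off H_k = ker ∂_k / im ∂_{k+1}:

  H_2: rank ker ∂_2 − rank ∂_3 = (5 − 5) − 0 = 0, and there is no ∂_3, so H_2 ≅ 0.

(K is a triangulation of the Möbius band.)

H_2 = 0.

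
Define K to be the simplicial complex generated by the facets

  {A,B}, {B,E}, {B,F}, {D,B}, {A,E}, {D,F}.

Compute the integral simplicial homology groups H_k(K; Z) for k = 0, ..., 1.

K has 5 vertices, 6 edges.
rank ∂_0 = 0, rank ∂_1 = 4 ⇒ b_0 = 5 − 0 − 4 = 1; all invariant factors of ∂_1 are 1 so no torsion. So H_0 ≅ Z.
rank ∂_1 = 4, rank ∂_2 = 0 ⇒ b_1 = 6 − 4 − 0 = 2. So H_1 ≅ Z^2.

H_0 ≅ Z,  H_1 ≅ Z^2.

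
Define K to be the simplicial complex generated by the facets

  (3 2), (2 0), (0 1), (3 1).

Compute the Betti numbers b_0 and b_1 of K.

Fix the vertex order 0 < 1 < 2 < 3 and write every simplex with vertices in increasing order. Then dim K = 1 and the simplices of K are:

  0-simplices (4): [0], [1], [2], [3]
  1-simplices (4): [0,1], [0,2], [1,3], [2,3]

so the chain groups are C_0 ≅ Z^4, C_1 ≅ Z^4.

Boundary ∂_1: C_1 → C_0 sends each edge [p,q] (with p < q) to q − p. For instance
  ∂[0,2] = [2] − [0].
The 4×4 boundary matrix has rank 3 and Smith normal form diag(1,1,1).

Computing H_k = (kernel of ∂_k) / (image of ∂_{k+1}):

  H_0: rank C_0 − rank ∂_1 = 4 − 3 = 1, and the invariant factors of ∂_1 are all 1, so H_0 = Z.
  H_1: rank ker ∂_1 − rank ∂_2 = (4 − 3) − 0 = 1, and there is no ∂_2, so H_1 = Z.

As a check, the Euler characteristic is 4 − 4 = 0, which agrees with 1 − 1 = 0.

Hence the Betti numbers are b_0 = 1, b_1 = 1.

b_0 = 1, b_1 = 1.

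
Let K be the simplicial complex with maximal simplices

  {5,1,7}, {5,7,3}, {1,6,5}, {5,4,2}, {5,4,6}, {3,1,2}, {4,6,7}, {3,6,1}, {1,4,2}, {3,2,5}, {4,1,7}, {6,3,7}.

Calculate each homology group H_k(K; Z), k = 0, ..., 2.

H_0 = Z,  H_1 = Z/2,  H_2 = 0.

K has 7 vertices, 18 edges, 12 triangles.
rank ∂_0 = 0, rank ∂_1 = 6 ⇒ b_0 = 7 − 0 − 6 = 1; all invariant factors of ∂_1 are 1 so no torsion. So H_0 = Z.
rank ∂_1 = 6, rank ∂_2 = 12 ⇒ b_1 = 18 − 6 − 12 = 0; ∂_2 has invariant factor(s) [2] giving torsion. So H_1 = Z/2.
rank ∂_2 = 12, rank ∂_3 = 0 ⇒ b_2 = 12 − 12 − 0 = 0. So H_2 = 0.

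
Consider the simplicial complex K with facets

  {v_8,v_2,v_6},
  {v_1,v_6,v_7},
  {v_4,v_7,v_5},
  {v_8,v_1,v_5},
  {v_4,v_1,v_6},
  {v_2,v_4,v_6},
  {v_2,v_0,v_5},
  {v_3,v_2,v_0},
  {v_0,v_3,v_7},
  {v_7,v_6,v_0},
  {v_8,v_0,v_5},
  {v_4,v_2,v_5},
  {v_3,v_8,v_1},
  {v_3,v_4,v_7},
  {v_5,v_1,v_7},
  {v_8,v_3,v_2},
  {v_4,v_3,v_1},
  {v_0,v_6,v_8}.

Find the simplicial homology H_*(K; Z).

H_0 = Z,  H_1 = Z ⊕ Z/2,  H_2 = 0.

K has 9 vertices, 27 edges, 18 triangles.
rank ∂_0 = 0, rank ∂_1 = 8 ⇒ b_0 = 9 − 0 − 8 = 1; all invariant factors of ∂_1 are 1 so no torsion. So H_0 ≅ Z.
rank ∂_1 = 8, rank ∂_2 = 18 ⇒ b_1 = 27 − 8 − 18 = 1; ∂_2 has invariant factor(s) [2] giving torsion. So H_1 ≅ Z ⊕ Z/2.
rank ∂_2 = 18, rank ∂_3 = 0 ⇒ b_2 = 18 − 18 − 0 = 0. So H_2 ≅ 0.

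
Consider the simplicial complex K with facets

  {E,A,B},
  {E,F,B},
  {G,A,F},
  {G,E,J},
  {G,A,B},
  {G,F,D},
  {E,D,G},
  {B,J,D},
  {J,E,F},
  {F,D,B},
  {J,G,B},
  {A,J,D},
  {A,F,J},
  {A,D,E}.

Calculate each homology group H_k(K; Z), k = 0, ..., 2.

Order the vertices as A < B < D < E < F < G < J. Listing each simplex with vertices in this order, K has dimension 2 with simplices:

  0-simplices (7): A, B, D, E, F, G, J
  1-simplices (21): AB, AD, AE, AF, AG, AJ, BD, BE, BF, BG, BJ, DE, DF, DG, DJ, EF, EG, EJ, FG, FJ, GJ
  2-simplices (14): ABE, ABG, ADE, ADJ, AFG, AFJ, BDF, BDJ, BEF, BGJ, DEG, DFG, EFJ, EGJ

Hence C_0 ≅ Z^7, C_1 ≅ Z^21, C_2 ≅ Z^14.

Boundary ∂_1: C_1 → C_0 sends each edge [p,q] (with p < q) to q − p. For instance
  ∂EF = F − E.
This gives a 7×21 integer matrix of rank 6; reducing to Smith normal form yields diagonal entries (1,1,1,1,1,1).

∂_2: C_2 → C_1 acts by ∂[p,q,r] = [q,r] − [p,r] + [p,q]. For instance
  ∂EGJ = GJ − EJ + EG,
  ∂BGJ = GJ − BJ + BG.
As a 21×14 matrix over Z this has rank 13, with invariant factors (1,1,1,1,1,1,1,1,1,1,1,1,1).

Now H_k = ker ∂_k / im ∂_{k+1}, so:

  H_0: rank C_0 − rank ∂_1 = 7 − 6 = 1, and the invariant factors of ∂_1 are all 1, so H_0 = Z.
  H_1: rank ker ∂_1 − rank ∂_2 = (21 − 6) − 13 = 2, and the invariant factors of ∂_2 are all 1, so H_1 = Z^2.
  H_2: rank ker ∂_2 − rank ∂_3 = (14 − 13) − 0 = 1, and there is no ∂_3, so H_2 = Z.

As a check, the Euler characteristic is 7 − 21 + 14 = 0, which agrees with 1 − 2 + 1 = 0.

H_0 = Z,  H_1 = Z^2,  H_2 = Z.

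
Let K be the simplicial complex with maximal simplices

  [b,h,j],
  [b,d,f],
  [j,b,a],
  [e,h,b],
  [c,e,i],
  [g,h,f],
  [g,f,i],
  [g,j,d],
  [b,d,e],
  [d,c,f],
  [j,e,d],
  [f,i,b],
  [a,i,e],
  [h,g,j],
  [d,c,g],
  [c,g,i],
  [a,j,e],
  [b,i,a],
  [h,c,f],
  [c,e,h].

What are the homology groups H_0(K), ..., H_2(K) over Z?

We work with the vertex ordering a < b < c < d < e < f < g < h < i < j. The simplices of K, each written with vertices in increasing order, are:

  0-simplices (10): a, b, c, d, e, f, g, h, i, j
  1-simplices (30): ab, ae, ai, aj, bd, be, bf, bh, bi, bj, cd, ce, cf, cg, ch, ci, de, df, dg, dj, eh, ei, ej, fg, fh, fi, gh, gi, gj, hj
  2-simplices (20): abi, abj, aei, aej, bde, bdf, beh, bfi, bhj, cdf, cdg, ceh, cei, cfh, cgi, dej, dgj, fgh, fgi, ghj

Hence C_0 ≅ Z^10, C_1 ≅ Z^30, C_2 ≅ Z^20.

∂_1: C_1 → C_0 maps an edge to its endpoints' difference, ∂[p,q] = q − p.
As a 10×30 matrix over Z this has rank 9, with invariant factors (1,1,1,1,1,1,1,1,1).

Boundary ∂_2: C_2 → C_1 sends each 2-simplex [p,q,r] to [q,r] − [p,r] + [p,q]. For instance
  ∂aei = ei − ai + ae,
  ∂ceh = eh − ch + ce.
This gives a 30×20 integer matrix of rank 20; reducing to Smith normal form yields diagonal entries (1,1,1,1,1,1,1,1,1,1,1,1,1,1,1,1,1,1,1,2).

Computing H_k = (kernel of ∂_k) / (image of ∂_{k+1}):

  H_0: rank C_0 − rank ∂_1 = 10 − 9 = 1, and the invariant factors of ∂_1 are all 1, so H_0 ≅ Z.
  H_1: rank ker ∂_1 − rank ∂_2 = (30 − 9) − 20 = 1, and ∂_2 has invariant factor 2 > 1, so H_1 ≅ Z ⊕ Z/2.
  H_2: rank ker ∂_2 − rank ∂_3 = (20 − 20) − 0 = 0, and there is no ∂_3, so H_2 ≅ 0.

As a check, the Euler characteristic is 10 − 30 + 20 = 0, which agrees with 1 − 1 + 0 = 0.

H_0 ≅ Z,  H_1 ≅ Z ⊕ Z/2,  H_2 = 0.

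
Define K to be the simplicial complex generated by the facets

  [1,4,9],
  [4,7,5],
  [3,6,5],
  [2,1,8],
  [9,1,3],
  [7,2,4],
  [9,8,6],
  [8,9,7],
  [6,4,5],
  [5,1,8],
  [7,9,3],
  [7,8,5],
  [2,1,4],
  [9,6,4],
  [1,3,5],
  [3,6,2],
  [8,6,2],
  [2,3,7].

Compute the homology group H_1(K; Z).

H_1 ≅ Z^2.

Take the total order 1 < 2 < 3 < 4 < 5 < 6 < 7 < 8 < 9 on the vertex set. Then K (dimension 2) consists of the simplices:

  0-simplices (9): [1], [2], [3], [4], [5], [6], [7], [8], [9]
  1-simplices (27): (27 of them)
  2-simplices (18): [1,2,4], [1,2,8], [1,3,5], [1,3,9], [1,4,9], [1,5,8], [2,3,6], [2,3,7], [2,4,7], [2,6,8], [3,5,6], [3,7,9], [4,5,6], [4,5,7], [4,6,9], [5,7,8], [6,8,9], [7,8,9]

Hence C_0 ≅ Z^9, C_1 ≅ Z^27, C_2 ≅ Z^18.

Boundary ∂_1: C_1 → C_0 is given by ∂[p,q] = [q] − [p]. For instance
  ∂[1,8] = [8] − [1].
The resulting 9×27 matrix has rank 8, and its Smith normal form has invariant factors (1,1,1,1,1,1,1,1).

The boundary map ∂_2: C_2 → C_1 acts by ∂[p,q,r] = [q,r] − [p,r] + [p,q]. For instance
  ∂[4,5,7] = [5,7] − [4,7] + [4,5],
  ∂[6,8,9] = [8,9] − [6,9] + [6,8].
The 27×18 boundary matrix has rank 17 and Smith normal form diag(1,1,1,1,1,1,1,1,1,1,1,1,1,1,1,1,1).

Reading off H_k = ker ∂_k / im ∂_{k+1}:

  H_1: rank ker ∂_1 − rank ∂_2 = (27 − 8) − 17 = 2, and the invariant factors of ∂_2 are all 1, so H_1 ≅ Z^2.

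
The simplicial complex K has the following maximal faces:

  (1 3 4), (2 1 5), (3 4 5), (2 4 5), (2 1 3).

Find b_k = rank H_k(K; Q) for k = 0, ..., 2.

Fix the vertex order 1 < 2 < 3 < 4 < 5 and write every simplex with vertices in increasing order. Then dim K = 2 and the simplices of K are:

  0-simplices (5): [1], [2], [3], [4], [5]
  1-simplices (10): [1,2], [1,3], [1,4], [1,5], [2,3], [2,4], [2,5], [3,4], [3,5], [4,5]
  2-simplices (5): [1,2,3], [1,2,5], [1,3,4], [2,4,5], [3,4,5]

so the chain groups are C_0 ≅ Z^5, C_1 ≅ Z^10, C_2 ≅ Z^5.

∂_1: C_1 → C_0 is given by ∂[p,q] = [q] − [p]. For instance
  ∂[1,4] = [4] − [1].
As a 5×10 matrix over Z this has rank 4, with invariant factors (1,1,1,1).

The boundary map ∂_2: C_2 → C_1 sends each 2-simplex [p,q,r] to [q,r] − [p,r] + [p,q]. For instance
  ∂[3,4,5] = [4,5] − [3,5] + [3,4],
  ∂[1,3,4] = [3,4] − [1,4] + [1,3].
As a 10×5 matrix over Z this has rank 5, with invariant factors (1,1,1,1,1).

Now H_k = ker ∂_k / im ∂_{k+1}, so:

  H_0: rank C_0 − rank ∂_1 = 5 − 4 = 1, and the invariant factors of ∂_1 are all 1, so H_0 = Z.
  H_1: rank ker ∂_1 − rank ∂_2 = (10 − 4) − 5 = 1, and the invariant factors of ∂_2 are all 1, so H_1 = Z.
  H_2: rank ker ∂_2 − rank ∂_3 = (5 − 5) − 0 = 0, and there is no ∂_3, so H_2 = 0.

As a check, the Euler characteristic is 5 − 10 + 5 = 0, which agrees with 1 − 1 + 0 = 0.

Hence the Betti numbers are b_0 = 1, b_1 = 1, b_2 = 0.

b_0 = 1, b_1 = 1, b_2 = 0.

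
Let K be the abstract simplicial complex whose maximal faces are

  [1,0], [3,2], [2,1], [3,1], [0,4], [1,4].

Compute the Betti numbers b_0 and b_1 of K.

b_0 = 1, b_1 = 2.

Fix the vertex order 0 < 1 < 2 < 3 < 4 and write every simplex with vertices in increasing order. Then dim K = 1 and the simplices of K are:

  0-simplices (5): [0], [1], [2], [3], [4]
  1-simplices (6): [0,1], [0,4], [1,2], [1,3], [1,4], [2,3]

giving chain groups C_0 ≅ Z^5, C_1 ≅ Z^6.

Boundary ∂_1: C_1 → C_0 maps an edge to its endpoints' difference, ∂[p,q] = q − p.
This gives a 5×6 integer matrix of rank 4; reducing to Smith normal form yields diagonal entries (1,1,1,1).

Now H_k = ker ∂_k / im ∂_{k+1}, so:

  H_0: rank C_0 − rank ∂_1 = 5 − 4 = 1, and the invariant factors of ∂_1 are all 1, so H_0 ≅ Z.
  H_1: rank ker ∂_1 − rank ∂_2 = (6 − 4) − 0 = 2, and there is no ∂_2, so H_1 ≅ Z^2.

As a check, the Euler characteristic is 5 − 6 = -1, which agrees with 1 − 2 = -1.
(K is a triangulation of a wedge of 2 circles.)

Hence the Betti numbers are b_0 = 1, b_1 = 2.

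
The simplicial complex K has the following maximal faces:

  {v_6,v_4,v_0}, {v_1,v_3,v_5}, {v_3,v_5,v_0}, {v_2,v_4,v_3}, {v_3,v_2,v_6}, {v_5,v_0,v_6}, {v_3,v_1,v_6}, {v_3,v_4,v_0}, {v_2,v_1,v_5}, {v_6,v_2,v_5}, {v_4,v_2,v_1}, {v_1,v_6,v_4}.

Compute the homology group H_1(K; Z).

Order the vertices as v_0 < v_1 < v_2 < v_3 < v_4 < v_5 < v_6. Listing each simplex with vertices in this order, K has dimension 2 with simplices:

  0-simplices (7): [v_0], [v_1], [v_2], [v_3], [v_4], [v_5], [v_6]
  1-simplices (18): (18 of them)
  2-simplices (12): (12 of them)

giving chain groups C_0 ≅ Z^7, C_1 ≅ Z^18, C_2 ≅ Z^12.

The boundary map ∂_1: C_1 → C_0 maps an edge to its endpoints' difference, ∂[p,q] = q − p. For instance
  ∂[v_3,v_4] = [v_4] − [v_3].
As a 7×18 matrix over Z this has rank 6, with invariant factors (1,1,1,1,1,1).

∂_2: C_2 → C_1 sends each 2-simplex [p,q,r] to [q,r] − [p,r] + [p,q]. For instance
  ∂[v_1,v_2,v_4] = [v_2,v_4] − [v_1,v_4] + [v_1,v_2],
  ∂[v_0,v_5,v_6] = [v_5,v_6] − [v_0,v_6] + [v_0,v_5].
This gives a 18×12 integer matrix of rank 12; reducing to Smith normal form yields diagonal entries (1,1,1,1,1,1,1,1,1,1,1,2).

Now H_k = ker ∂_k / im ∂_{k+1}, so:

  H_1: rank ker ∂_1 − rank ∂_2 = (18 − 6) − 12 = 0, and ∂_2 has invariant factor 2 > 1, so H_1 = Z/2.

H_1 ≅ Z/2.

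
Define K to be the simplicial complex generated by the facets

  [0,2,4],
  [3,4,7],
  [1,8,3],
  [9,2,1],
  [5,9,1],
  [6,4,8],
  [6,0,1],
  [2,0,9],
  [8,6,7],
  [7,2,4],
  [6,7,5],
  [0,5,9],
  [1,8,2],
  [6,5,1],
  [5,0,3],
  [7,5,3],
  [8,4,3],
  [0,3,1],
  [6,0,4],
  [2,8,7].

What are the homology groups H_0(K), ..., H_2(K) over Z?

Take the total order 0 < 1 < 2 < 3 < 4 < 5 < 6 < 7 < 8 < 9 on the vertex set. Then K (dimension 2) consists of the simplices:

  0-simplices (10): [0], [1], [2], [3], [4], [5], [6], [7], [8], [9]
  1-simplices (30): (30 of them)
  2-simplices (20): (20 of them)

so the chain groups are C_0 ≅ Z^10, C_1 ≅ Z^30, C_2 ≅ Z^20.

Boundary ∂_1: C_1 → C_0 sends each edge [p,q] (with p < q) to q − p. For instance
  ∂[4,8] = [8] − [4].
The 10×30 boundary matrix has rank 9 and Smith normal form diag(1,1,1,1,1,1,1,1,1).

The boundary map ∂_2: C_2 → C_1 maps a triangle to the signed sum of its edges. For instance
  ∂[3,4,7] = [4,7] − [3,7] + [3,4],
  ∂[0,2,9] = [2,9] − [0,9] + [0,2].
The resulting 30×20 matrix has rank 20, and its Smith normal form has invariant factors (1,1,1,1,1,1,1,1,1,1,1,1,1,1,1,1,1,1,1,2).

Computing H_k = (kernel of ∂_k) / (image of ∂_{k+1}):

  H_0: rank C_0 − rank ∂_1 = 10 − 9 = 1, and the invariant factors of ∂_1 are all 1, so H_0 ≅ Z.
  H_1: rank ker ∂_1 − rank ∂_2 = (30 − 9) − 20 = 1, and ∂_2 has invariant factor 2 > 1, so H_1 ≅ Z ⊕ Z/2.
  H_2: rank ker ∂_2 − rank ∂_3 = (20 − 20) − 0 = 0, and there is no ∂_3, so H_2 ≅ 0.

As a check, the Euler characteristic is 10 − 30 + 20 = 0, which agrees with 1 − 1 + 0 = 0.

H_0 = Z,  H_1 = Z ⊕ Z/2,  H_2 = 0.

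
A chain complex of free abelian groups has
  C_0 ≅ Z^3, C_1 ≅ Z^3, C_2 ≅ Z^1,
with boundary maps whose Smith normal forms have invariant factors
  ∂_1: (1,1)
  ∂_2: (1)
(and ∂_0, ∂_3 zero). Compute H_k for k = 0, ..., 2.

H_0: b_0 = 3 − 0 − 2 = 1; torsion from ∂_1 factors > 1: none. So H_0 = Z.
H_1: b_1 = 3 − 2 − 1 = 0; torsion from ∂_2 factors > 1: none. So H_1 = 0.
H_2: b_2 = 1 − 1 − 0 = 0; torsion from ∂_3 factors > 1: none. So H_2 = 0.

H_0 = Z,  H_1 = 0,  H_2 = 0.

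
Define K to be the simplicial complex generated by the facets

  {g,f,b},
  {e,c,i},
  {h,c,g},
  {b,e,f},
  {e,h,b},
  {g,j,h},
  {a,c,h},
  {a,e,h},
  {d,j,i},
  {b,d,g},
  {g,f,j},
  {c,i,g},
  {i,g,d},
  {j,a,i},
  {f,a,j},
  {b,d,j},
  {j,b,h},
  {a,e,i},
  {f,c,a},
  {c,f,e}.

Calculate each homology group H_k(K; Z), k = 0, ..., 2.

K has 10 vertices, 30 edges, 20 triangles.
rank ∂_0 = 0, rank ∂_1 = 9 ⇒ b_0 = 10 − 0 − 9 = 1; all invariant factors of ∂_1 are 1 so no torsion. So H_0 ≅ Z.
rank ∂_1 = 9, rank ∂_2 = 20 ⇒ b_1 = 30 − 9 − 20 = 1; ∂_2 has invariant factor(s) [2] giving torsion. So H_1 ≅ Z ⊕ Z/2.
rank ∂_2 = 20, rank ∂_3 = 0 ⇒ b_2 = 20 − 20 − 0 = 0. So H_2 ≅ 0.

H_0 = Z,  H_1 = Z ⊕ Z/2,  H_2 = 0.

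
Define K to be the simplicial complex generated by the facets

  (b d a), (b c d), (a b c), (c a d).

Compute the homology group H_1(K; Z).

H_1 = 0.

Fix the vertex order a < b < c < d and write every simplex with vertices in increasing order. Then dim K = 2 and the simplices of K are:

  0-simplices (4): a, b, c, d
  1-simplices (6): ab, ac, ad, bc, bd, cd
  2-simplices (4): abc, abd, acd, bcd

giving chain groups C_0 ≅ Z^4, C_1 ≅ Z^6, C_2 ≅ Z^4.

The boundary map ∂_1: C_1 → C_0 is given by ∂[p,q] = [q] − [p]. For instance
  ∂bc = c − b.
The resulting 4×6 matrix has rank 3, and its Smith normal form has invariant factors (1,1,1).

Boundary ∂_2: C_2 → C_1 sends each 2-simplex [p,q,r] to [q,r] − [p,r] + [p,q]. For instance
  ∂abc = bc − ac + ab,
  ∂bcd = cd − bd + bc.
This gives a 6×4 integer matrix of rank 3; reducing to Smith normal form yields diagonal entries (1,1,1).

Computing H_k = (kernel of ∂_k) / (image of ∂_{k+1}):

  H_1: rank ker ∂_1 − rank ∂_2 = (6 − 3) − 3 = 0, and the invariant factors of ∂_2 are all 1, so H_1 ≅ 0.

(K is a triangulation of the 2-sphere S^2.)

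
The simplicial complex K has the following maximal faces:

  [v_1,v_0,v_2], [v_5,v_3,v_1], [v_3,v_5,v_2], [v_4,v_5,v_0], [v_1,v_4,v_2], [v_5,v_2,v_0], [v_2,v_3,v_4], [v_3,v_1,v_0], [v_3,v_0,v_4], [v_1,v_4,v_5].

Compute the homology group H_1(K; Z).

Order the vertices as v_0 < v_1 < v_2 < v_3 < v_4 < v_5. Listing each simplex with vertices in this order, K has dimension 2 with simplices:

  0-simplices (6): [v_0], [v_1], [v_2], [v_3], [v_4], [v_5]
  1-simplices (15): (15 of them)
  2-simplices (10): [v_0,v_1,v_2], [v_0,v_1,v_3], [v_0,v_2,v_5], [v_0,v_3,v_4], [v_0,v_4,v_5], [v_1,v_2,v_4], [v_1,v_3,v_5], [v_1,v_4,v_5], [v_2,v_3,v_4], [v_2,v_3,v_5]

so the chain groups are C_0 ≅ Z^6, C_1 ≅ Z^15, C_2 ≅ Z^10.

Boundary ∂_1: C_1 → C_0 is given by ∂[p,q] = [q] − [p]. For instance
  ∂[v_3,v_5] = [v_5] − [v_3].
This gives a 6×15 integer matrix of rank 5; reducing to Smith normal form yields diagonal entries (1,1,1,1,1).

The boundary map ∂_2: C_2 → C_1 maps a triangle to the signed sum of its edges. For instance
  ∂[v_1,v_3,v_5] = [v_3,v_5] − [v_1,v_5] + [v_1,v_3],
  ∂[v_2,v_3,v_5] = [v_3,v_5] − [v_2,v_5] + [v_2,v_3].
This gives a 15×10 integer matrix of rank 10; reducing to Smith normal form yields diagonal entries (1,1,1,1,1,1,1,1,1,2).

Computing H_k = (kernel of ∂_k) / (image of ∂_{k+1}):

  H_1: rank ker ∂_1 − rank ∂_2 = (15 − 5) − 10 = 0, and ∂_2 has invariant factor 2 > 1, so H_1 = Z/2.

(K is a triangulation of the real projective plane RP^2.)

H_1 ≅ Z/2.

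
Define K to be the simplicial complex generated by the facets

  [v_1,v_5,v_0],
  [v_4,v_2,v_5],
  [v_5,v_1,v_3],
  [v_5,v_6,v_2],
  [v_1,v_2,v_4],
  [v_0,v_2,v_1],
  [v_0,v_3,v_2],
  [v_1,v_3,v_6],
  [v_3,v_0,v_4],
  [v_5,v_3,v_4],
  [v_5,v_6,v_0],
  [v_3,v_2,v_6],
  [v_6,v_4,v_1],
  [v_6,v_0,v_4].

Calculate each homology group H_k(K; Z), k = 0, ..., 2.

H_0 = Z,  H_1 = Z^2,  H_2 = Z.

Order the vertices as v_0 < v_1 < v_2 < v_3 < v_4 < v_5 < v_6. Listing each simplex with vertices in this order, K has dimension 2 with simplices:

  0-simplices (7): [v_0], [v_1], [v_2], [v_3], [v_4], [v_5], [v_6]
  1-simplices (21): (21 of them)
  2-simplices (14): (14 of them)

Hence C_0 ≅ Z^7, C_1 ≅ Z^21, C_2 ≅ Z^14.

The boundary map ∂_1: C_1 → C_0 is given by ∂[p,q] = [q] − [p].
The 7×21 boundary matrix has rank 6 and Smith normal form diag(1,1,1,1,1,1).

∂_2: C_2 → C_1 acts by ∂[p,q,r] = [q,r] − [p,r] + [p,q]. For instance
  ∂[v_1,v_3,v_6] = [v_3,v_6] − [v_1,v_6] + [v_1,v_3],
  ∂[v_1,v_3,v_5] = [v_3,v_5] − [v_1,v_5] + [v_1,v_3].
The resulting 21×14 matrix has rank 13, and its Smith normal form has invariant factors (1,1,1,1,1,1,1,1,1,1,1,1,1).

From H_k ≅ ker(∂_k) / im(∂_{k+1}) we obtain:

  H_0: rank C_0 − rank ∂_1 = 7 − 6 = 1, and the invariant factors of ∂_1 are all 1, so H_0 ≅ Z.
  H_1: rank ker ∂_1 − rank ∂_2 = (21 − 6) − 13 = 2, and the invariant factors of ∂_2 are all 1, so H_1 ≅ Z^2.
  H_2: rank ker ∂_2 − rank ∂_3 = (14 − 13) − 0 = 1, and there is no ∂_3, so H_2 ≅ Z.

(K is a triangulation of the torus T^2.)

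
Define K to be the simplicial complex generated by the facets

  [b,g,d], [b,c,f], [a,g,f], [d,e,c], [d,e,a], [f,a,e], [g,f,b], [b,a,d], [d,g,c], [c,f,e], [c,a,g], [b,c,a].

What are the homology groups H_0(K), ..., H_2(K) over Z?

Take the total order a < b < c < d < e < f < g on the vertex set. Then K (dimension 2) consists of the simplices:

  0-simplices (7): a, b, c, d, e, f, g
  1-simplices (18): ab, ac, ad, ae, af, ag, bc, bd, bf, bg, cd, ce, cf, cg, de, dg, ef, fg
  2-simplices (12): abc, abd, acg, ade, aef, afg, bcf, bdg, bfg, cde, cdg, cef

Hence C_0 ≅ Z^7, C_1 ≅ Z^18, C_2 ≅ Z^12.

The boundary map ∂_1: C_1 → C_0 sends each edge [p,q] (with p < q) to q − p. For instance
  ∂ag = g − a.
The resulting 7×18 matrix has rank 6, and its Smith normal form has invariant factors (1,1,1,1,1,1).

Boundary ∂_2: C_2 → C_1 maps a triangle to the signed sum of its edges. For instance
  ∂cef = ef − cf + ce,
  ∂abd = bd − ad + ab.
The 18×12 boundary matrix has rank 12 and Smith normal form diag(1,1,1,1,1,1,1,1,1,1,1,2).

From H_k ≅ ker(∂_k) / im(∂_{k+1}) we obtain:

  H_0: rank C_0 − rank ∂_1 = 7 − 6 = 1, and the invariant factors of ∂_1 are all 1, so H_0 ≅ Z.
  H_1: rank ker ∂_1 − rank ∂_2 = (18 − 6) − 12 = 0, and ∂_2 has invariant factor 2 > 1, so H_1 ≅ Z/2.
  H_2: rank ker ∂_2 − rank ∂_3 = (12 − 12) − 0 = 0, and there is no ∂_3, so H_2 ≅ 0.

H_0 ≅ Z,  H_1 ≅ Z/2,  H_2 = 0.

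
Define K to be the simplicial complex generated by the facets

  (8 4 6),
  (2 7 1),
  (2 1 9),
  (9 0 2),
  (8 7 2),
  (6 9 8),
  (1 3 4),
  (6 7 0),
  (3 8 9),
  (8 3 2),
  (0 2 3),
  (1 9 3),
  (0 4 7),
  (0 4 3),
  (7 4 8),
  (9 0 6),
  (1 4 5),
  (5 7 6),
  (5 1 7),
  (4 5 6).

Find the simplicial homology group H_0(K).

H_0 ≅ Z.

Order the vertices as 0 < 1 < 2 < 3 < 4 < 5 < 6 < 7 < 8 < 9. Listing each simplex with vertices in this order, K has dimension 2 with simplices:

  0-simplices (10): [0], [1], [2], [3], [4], [5], [6], [7], [8], [9]
  1-simplices (30): (30 of them)
  2-simplices (20): (20 of them)

giving chain groups C_0 ≅ Z^10, C_1 ≅ Z^30, C_2 ≅ Z^20.

The boundary map ∂_1: C_1 → C_0 maps an edge to its endpoints' difference, ∂[p,q] = q − p. For instance
  ∂[1,3] = [3] − [1].
The 10×30 boundary matrix has rank 9 and Smith normal form diag(1,1,1,1,1,1,1,1,1).

Boundary ∂_2: C_2 → C_1 sends each 2-simplex [p,q,r] to [q,r] − [p,r] + [p,q]. For instance
  ∂[0,2,3] = [2,3] − [0,3] + [0,2],
  ∂[1,3,4] = [3,4] − [1,4] + [1,3].
As a 30×20 matrix over Z this has rank 20, with invariant factors (1,1,1,1,1,1,1,1,1,1,1,1,1,1,1,1,1,1,1,2).

From H_k ≅ ker(∂_k) / im(∂_{k+1}) we obtain:

  H_0: rank C_0 − rank ∂_1 = 10 − 9 = 1, and the invariant factors of ∂_1 are all 1, so H_0 ≅ Z.

(K is a triangulation of the Klein bottle.)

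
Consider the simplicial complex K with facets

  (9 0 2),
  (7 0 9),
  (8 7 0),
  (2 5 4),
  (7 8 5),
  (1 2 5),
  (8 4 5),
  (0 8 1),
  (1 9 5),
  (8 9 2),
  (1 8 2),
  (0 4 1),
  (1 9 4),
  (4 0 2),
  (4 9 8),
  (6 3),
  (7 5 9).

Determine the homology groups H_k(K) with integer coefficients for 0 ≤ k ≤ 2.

H_0 = Z^2,  H_1 = Z^2,  H_2 = Z.

Order the vertices as 0 < 1 < 2 < 3 < 4 < 5 < 6 < 7 < 8 < 9. Listing each simplex with vertices in this order, K has dimension 2 with simplices:

  0-simplices (10): [0], [1], [2], [3], [4], [5], [6], [7], [8], [9]
  1-simplices (25): (25 of them)
  2-simplices (16): [0,1,4], [0,1,8], [0,2,4], [0,2,9], [0,7,8], [0,7,9], [1,2,5], [1,2,8], [1,4,9], [1,5,9], [2,4,5], [2,8,9], [4,5,8], [4,8,9], [5,7,8], [5,7,9]

so the chain groups are C_0 ≅ Z^10, C_1 ≅ Z^25, C_2 ≅ Z^16.

Boundary ∂_1: C_1 → C_0 is given by ∂[p,q] = [q] − [p]. For instance
  ∂[0,1] = [1] − [0].
This gives a 10×25 integer matrix of rank 8; reducing to Smith normal form yields diagonal entries (1,1,1,1,1,1,1,1).

∂_2: C_2 → C_1 sends each 2-simplex [p,q,r] to [q,r] − [p,r] + [p,q]. For instance
  ∂[0,7,9] = [7,9] − [0,9] + [0,7],
  ∂[0,2,4] = [2,4] − [0,4] + [0,2].
The resulting 25×16 matrix has rank 15, and its Smith normal form has invariant factors (1,1,1,1,1,1,1,1,1,1,1,1,1,1,1).

From H_k ≅ ker(∂_k) / im(∂_{k+1}) we obtain:

  H_0: rank C_0 − rank ∂_1 = 10 − 8 = 2, and the invariant factors of ∂_1 are all 1, so H_0 ≅ Z^2.
  H_1: rank ker ∂_1 − rank ∂_2 = (25 − 8) − 15 = 2, and the invariant factors of ∂_2 are all 1, so H_1 ≅ Z^2.
  H_2: rank ker ∂_2 − rank ∂_3 = (16 − 15) − 0 = 1, and there is no ∂_3, so H_2 ≅ Z.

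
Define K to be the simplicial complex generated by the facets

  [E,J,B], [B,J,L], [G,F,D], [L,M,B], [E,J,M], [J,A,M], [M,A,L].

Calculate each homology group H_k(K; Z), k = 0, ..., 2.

We work with the vertex ordering A < B < D < E < F < G < J < L < M. The simplices of K, each written with vertices in increasing order, are:

  0-simplices (9): A, B, D, E, F, G, J, L, M
  1-simplices (15): AJ, AL, AM, BE, BJ, BL, BM, DF, DG, EJ, EM, FG, JL, JM, LM
  2-simplices (7): AJM, ALM, BEJ, BJL, BLM, DFG, EJM

Hence C_0 ≅ Z^9, C_1 ≅ Z^15, C_2 ≅ Z^7.

∂_1: C_1 → C_0 sends each edge [p,q] (with p < q) to q − p. For instance
  ∂DG = G − D.
The 9×15 boundary matrix has rank 7 and Smith normal form diag(1,1,1,1,1,1,1).

The boundary map ∂_2: C_2 → C_1 maps a triangle to the signed sum of its edges. For instance
  ∂BJL = JL − BL + BJ,
  ∂AJM = JM − AM + AJ.
This gives a 15×7 integer matrix of rank 7; reducing to Smith normal form yields diagonal entries (1,1,1,1,1,1,1).

From H_k ≅ ker(∂_k) / im(∂_{k+1}) we obtain:

  H_0: rank C_0 − rank ∂_1 = 9 − 7 = 2, and the invariant factors of ∂_1 are all 1, so H_0 = Z^2.
  H_1: rank ker ∂_1 − rank ∂_2 = (15 − 7) − 7 = 1, and the invariant factors of ∂_2 are all 1, so H_1 = Z.
  H_2: rank ker ∂_2 − rank ∂_3 = (7 − 7) − 0 = 0, and there is no ∂_3, so H_2 = 0.

H_0 = Z^2,  H_1 = Z,  H_2 = 0.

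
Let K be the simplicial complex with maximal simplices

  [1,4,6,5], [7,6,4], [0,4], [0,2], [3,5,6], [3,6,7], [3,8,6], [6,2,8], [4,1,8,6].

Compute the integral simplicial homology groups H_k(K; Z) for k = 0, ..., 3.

H_0 = Z,  H_1 = Z,  H_2 = 0,  H_3 = 0.

Take the total order 0 < 1 < 2 < 3 < 4 < 5 < 6 < 7 < 8 on the vertex set. Then K (dimension 3) consists of the simplices:

  0-simplices (9): [0], [1], [2], [3], [4], [5], [6], [7], [8]
  1-simplices (19): [0,2], [0,4], [1,4], [1,5], [1,6], [1,8], [2,6], [2,8], [3,5], [3,6], [3,7], [3,8], [4,5], [4,6], [4,7], [4,8], [5,6], [6,7], [6,8]
  2-simplices (12): [1,4,5], [1,4,6], [1,4,8], [1,5,6], [1,6,8], [2,6,8], [3,5,6], [3,6,7], [3,6,8], [4,5,6], [4,6,7], [4,6,8]
  3-simplices (2): [1,4,5,6], [1,4,6,8]

Hence C_0 ≅ Z^9, C_1 ≅ Z^19, C_2 ≅ Z^12, C_3 ≅ Z^2.

The boundary map ∂_1: C_1 → C_0 maps an edge to its endpoints' difference, ∂[p,q] = q − p. For instance
  ∂[3,7] = [7] − [3].
The 9×19 boundary matrix has rank 8 and Smith normal form diag(1,1,1,1,1,1,1,1).

Boundary ∂_2: C_2 → C_1 acts by ∂[p,q,r] = [q,r] − [p,r] + [p,q]. For instance
  ∂[3,6,7] = [6,7] − [3,7] + [3,6],
  ∂[1,4,6] = [4,6] − [1,6] + [1,4].
As a 19×12 matrix over Z this has rank 10, with invariant factors (1,1,1,1,1,1,1,1,1,1).

∂_3: C_3 → C_2 sends each 3-simplex σ to the alternating sum Σ_i (−1)^i (σ with its i-th vertex removed). For instance
  ∂[1,4,6,8] = [4,6,8] − [1,6,8] + [1,4,8] − [1,4,6],
  ∂[1,4,5,6] = [4,5,6] − [1,5,6] + [1,4,6] − [1,4,5].
This gives a 12×2 integer matrix of rank 2; reducing to Smith normal form yields diagonal entries (1,1).

Computing H_k = (kernel of ∂_k) / (image of ∂_{k+1}):

  H_0: rank C_0 − rank ∂_1 = 9 − 8 = 1, and the invariant factors of ∂_1 are all 1, so H_0 = Z.
  H_1: rank ker ∂_1 − rank ∂_2 = (19 − 8) − 10 = 1, and the invariant factors of ∂_2 are all 1, so H_1 = Z.
  H_2: rank ker ∂_2 − rank ∂_3 = (12 − 10) − 2 = 0, and the invariant factors of ∂_3 are all 1, so H_2 = 0.
  H_3: rank ker ∂_3 − rank ∂_4 = (2 − 2) − 0 = 0, and there is no ∂_4, so H_3 = 0.

As a check, the Euler characteristic is 9 − 19 + 12 − 2 = 0, which agrees with 1 − 1 + 0 − 0 = 0.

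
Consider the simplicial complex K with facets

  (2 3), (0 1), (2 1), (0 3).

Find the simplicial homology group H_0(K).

H_0 ≅ Z.

Fix the vertex order 0 < 1 < 2 < 3 and write every simplex with vertices in increasing order. Then dim K = 1 and the simplices of K are:

  0-simplices (4): [0], [1], [2], [3]
  1-simplices (4): [0,1], [0,3], [1,2], [2,3]

giving chain groups C_0 ≅ Z^4, C_1 ≅ Z^4.

Boundary ∂_1: C_1 → C_0 maps an edge to its endpoints' difference, ∂[p,q] = q − p. For instance
  ∂[1,2] = [2] − [1].
The 4×4 boundary matrix has rank 3 and Smith normal form diag(1,1,1).

Computing H_k = (kernel of ∂_k) / (image of ∂_{k+1}):

  H_0: rank C_0 − rank ∂_1 = 4 − 3 = 1, and the invariant factors of ∂_1 are all 1, so H_0 ≅ Z.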